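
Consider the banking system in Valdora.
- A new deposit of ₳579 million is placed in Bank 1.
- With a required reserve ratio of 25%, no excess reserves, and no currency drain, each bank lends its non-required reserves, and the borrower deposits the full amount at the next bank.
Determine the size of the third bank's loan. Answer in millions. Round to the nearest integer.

₳244 million

Each bank lends a fraction (1 − rr) = 0.7500 of the deposit it receives, so Bank 3 receives 579·0.7500^2 and lends 579·0.7500^3 ≈ 244.2656 million.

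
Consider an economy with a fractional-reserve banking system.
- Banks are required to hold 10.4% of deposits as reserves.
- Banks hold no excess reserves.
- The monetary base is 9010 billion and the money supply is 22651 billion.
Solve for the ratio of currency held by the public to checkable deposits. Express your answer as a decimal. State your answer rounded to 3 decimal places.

0.488

Using m = M/MB = 22651/9010 ≈ 2.513984. From m = (1 + c)/(c + rr + e), rearranging gives 1 + c = m·(c + rr + e), so c·(1 − m) = m·(rr + e) − 1.
Hence c = [m·(rr + e) − 1]/(1 − m) = [2.513984 × (0.104 + 0) − 1] / (1 − 2.513984) ≈ 0.487816.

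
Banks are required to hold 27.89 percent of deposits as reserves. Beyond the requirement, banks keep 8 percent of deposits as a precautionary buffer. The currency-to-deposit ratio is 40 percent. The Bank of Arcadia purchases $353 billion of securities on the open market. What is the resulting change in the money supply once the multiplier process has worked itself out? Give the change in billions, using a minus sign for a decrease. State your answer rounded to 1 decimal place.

The money multiplier is m = (1 + c) / (rr + e + c) = (1 + 0.4) / (0.2789 + 0.08 + 0.4) ≈ 1.84478.
The purchase adds 353 billion of base, so ΔM = m × ΔMB = 1.84478 × (+353) ≈ 651.2073 billion.

$651.2 billion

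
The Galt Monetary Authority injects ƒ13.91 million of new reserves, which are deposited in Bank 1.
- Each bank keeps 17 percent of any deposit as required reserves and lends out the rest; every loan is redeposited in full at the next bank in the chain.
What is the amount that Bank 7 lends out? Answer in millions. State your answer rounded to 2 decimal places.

Each bank lends a fraction (1 − rr) = 0.8300 of the deposit it receives, so Bank 7 receives 13.91·0.8300^6 and lends 13.91·0.8300^7 ≈ 3.7746 million.

ƒ3.77 million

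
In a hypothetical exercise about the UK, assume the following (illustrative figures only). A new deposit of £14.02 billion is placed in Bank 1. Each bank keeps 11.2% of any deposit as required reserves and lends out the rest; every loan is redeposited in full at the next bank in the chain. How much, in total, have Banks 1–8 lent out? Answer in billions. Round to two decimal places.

£68.18 billion

Bank i lends (1 − rr)^i of the original deposit: Bank 1 lends 14.02·0.8880 ≈ 12.4498, Bank 2 lends 14.02·0.8880² ≈ 11.0554, and so on.
Summing a geometric series: total = 14.02·[0.8880·(1 − 0.8880^8) / (1 − 0.8880)] ≈ 68.1805 billion.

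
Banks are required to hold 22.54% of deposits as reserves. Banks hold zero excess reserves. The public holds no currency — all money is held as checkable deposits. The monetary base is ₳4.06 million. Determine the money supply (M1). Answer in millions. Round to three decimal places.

With no currency drain or excess reserves, the money multiplier is m = 1/rr = 1/0.2254 ≈ 4.43656.
Money supply M = m × MB = 4.43656 × 4.06 ≈ 18.0124 million.

₳18.012 million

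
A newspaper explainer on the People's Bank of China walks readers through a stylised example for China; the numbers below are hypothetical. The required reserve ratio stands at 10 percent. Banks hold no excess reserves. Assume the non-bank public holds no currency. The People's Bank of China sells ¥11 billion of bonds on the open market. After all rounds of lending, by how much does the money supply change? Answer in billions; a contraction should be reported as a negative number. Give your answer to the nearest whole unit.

The simple money multiplier is m = 1/rr = 1/0.1 = 10.
An open-market sale reduces the monetary base by 11 billion, so ΔM = m × ΔMB = 10 × (−11) = -110 billion.

-110 billion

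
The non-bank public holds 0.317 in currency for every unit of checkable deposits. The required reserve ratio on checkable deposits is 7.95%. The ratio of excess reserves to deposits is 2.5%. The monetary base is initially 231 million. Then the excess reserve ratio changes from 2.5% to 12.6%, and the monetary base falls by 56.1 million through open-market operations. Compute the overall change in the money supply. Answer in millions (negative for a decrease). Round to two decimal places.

Before: m₁ = (1 + 0.317) / (0.0795 + 0.025 + 0.317) ≈ 3.124555, MB₁ = 231, so M₁ = 3.124555 × 231 ≈ 721.7722 million.
After: m₂ = (1 + 0.317) / (0.0795 + 0.126 + 0.317) ≈ 2.520574, MB₂ = 231 − 56.1 = 174.9, so M₂ = 2.520574 × 174.9 ≈ 440.8484 million.
ΔM = M₂ − M₁ = 440.8484 − 721.7722 = -280.9238 million.

-280.92 million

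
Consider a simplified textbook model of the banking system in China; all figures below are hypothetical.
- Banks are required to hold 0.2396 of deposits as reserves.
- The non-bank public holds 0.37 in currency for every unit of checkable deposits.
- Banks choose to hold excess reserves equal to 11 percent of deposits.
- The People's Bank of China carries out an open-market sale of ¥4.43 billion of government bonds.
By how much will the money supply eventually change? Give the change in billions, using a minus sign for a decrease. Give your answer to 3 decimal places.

-8.434 billion

The money multiplier is m = (1 + c) / (rr + e + c) = (1 + 0.37) / (0.2396 + 0.11 + 0.37) ≈ 1.90384.
The sale removes 4.43 billion of base, so ΔM = m × ΔMB = 1.90384 × (−4.43) ≈ -8.434 billion.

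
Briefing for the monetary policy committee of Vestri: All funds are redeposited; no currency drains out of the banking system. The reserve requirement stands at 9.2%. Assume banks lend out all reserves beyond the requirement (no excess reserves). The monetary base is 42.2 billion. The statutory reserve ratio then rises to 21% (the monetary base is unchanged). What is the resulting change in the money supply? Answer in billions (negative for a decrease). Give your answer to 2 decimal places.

Initially m₁ = 1 / (0.092) ≈ 10.86957, so M₁ = 10.86957 × 42.2 ≈ 458.6959 billion.
After the change m₂ = 1 / (0.21) ≈ 4.76190, so M₂ = 4.76190 × 42.2 ≈ 200.9522 billion.
ΔM = M₂ − M₁ = 200.9522 − 458.6959 = -257.7437 billion.

-257.74 billion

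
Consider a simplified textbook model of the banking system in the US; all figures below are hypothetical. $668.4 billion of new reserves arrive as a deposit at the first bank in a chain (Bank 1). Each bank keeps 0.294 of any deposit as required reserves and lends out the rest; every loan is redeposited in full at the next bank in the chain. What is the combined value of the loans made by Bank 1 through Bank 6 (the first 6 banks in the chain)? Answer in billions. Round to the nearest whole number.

$1406 billion

Bank i lends (1 − rr)^i of the original deposit: Bank 1 lends 668.4·0.7060 = 471.8904, Bank 2 lends 668.4·0.7060² ≈ 333.1546, and so on.
Summing a geometric series: total = 668.4·[0.7060·(1 − 0.7060^6) / (1 − 0.7060)] ≈ 1406.3126 billion.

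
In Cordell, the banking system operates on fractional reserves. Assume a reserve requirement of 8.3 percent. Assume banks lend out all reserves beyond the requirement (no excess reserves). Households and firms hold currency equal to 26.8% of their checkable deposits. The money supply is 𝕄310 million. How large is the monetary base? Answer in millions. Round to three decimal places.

The money multiplier is m = (1 + c) / (rr + c) = (1 + 0.268) / (0.083 + 0.268) ≈ 3.6125356.
MB = M / m = 310 / 3.6125356 ≈ 85.8123 million.

𝕄85.812 million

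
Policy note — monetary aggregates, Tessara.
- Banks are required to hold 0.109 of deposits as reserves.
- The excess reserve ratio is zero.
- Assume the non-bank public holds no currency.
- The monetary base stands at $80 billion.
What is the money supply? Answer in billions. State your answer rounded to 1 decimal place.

$733.9 billion

With no currency drain or excess reserves, the money multiplier is m = 1/rr = 1/0.109 ≈ 9.1743.
Money supply M = m × MB = 9.1743 × 80 = 733.944 billion.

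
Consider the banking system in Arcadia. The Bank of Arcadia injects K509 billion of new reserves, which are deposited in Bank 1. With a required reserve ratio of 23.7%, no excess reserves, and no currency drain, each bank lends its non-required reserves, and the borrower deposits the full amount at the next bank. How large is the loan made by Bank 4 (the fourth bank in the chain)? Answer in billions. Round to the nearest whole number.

K173 billion

Each bank lends a fraction (1 − rr) = 0.7630 of the deposit it receives, so Bank 4 receives 509·0.7630^3 and lends 509·0.7630^4 ≈ 172.5107 billion.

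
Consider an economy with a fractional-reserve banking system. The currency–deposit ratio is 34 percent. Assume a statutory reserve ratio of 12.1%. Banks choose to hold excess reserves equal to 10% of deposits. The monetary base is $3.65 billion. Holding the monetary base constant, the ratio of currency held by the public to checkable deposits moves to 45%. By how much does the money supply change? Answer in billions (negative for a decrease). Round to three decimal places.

-0.831 billion

Initially m₁ = (1 + 0.34) / (0.121 + 0.1 + 0.34) ≈ 2.38859, so M₁ = 2.38859 × 3.65 ≈ 8.7184 billion.
After the change m₂ = (1 + 0.45) / (0.121 + 0.1 + 0.45) ≈ 2.16095, so M₂ = 2.16095 × 3.65 ≈ 7.8875 billion.
ΔM = M₂ − M₁ = 7.8875 − 8.7184 = -0.8309 billion.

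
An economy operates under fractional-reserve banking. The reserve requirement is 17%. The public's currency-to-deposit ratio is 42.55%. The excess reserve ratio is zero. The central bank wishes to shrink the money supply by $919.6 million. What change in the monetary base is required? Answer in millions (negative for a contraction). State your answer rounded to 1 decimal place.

The money multiplier is m = (1 + c) / (rr + c) = (1 + 0.4255) / (0.17 + 0.4255) ≈ 2.39379.
ΔMB = ΔM / m = (−919.6) / 2.39379 ≈ -384.1607 million.

-384.2 million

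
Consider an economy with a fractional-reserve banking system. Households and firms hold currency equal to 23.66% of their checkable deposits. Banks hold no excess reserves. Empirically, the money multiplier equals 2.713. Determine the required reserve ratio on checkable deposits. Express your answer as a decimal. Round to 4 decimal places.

Using m = 2.713. Since m = (1 + c)/(c + rr + e), the denominator satisfies c + rr + e = (1 + c)/m = (1 + 0.2366) / 2.713 ≈ 0.455805.
With c = 0.2366 and e = 0, the required reserve ratio on checkable deposits is 0.455805 − 0.2366 − 0 = 0.219205.

0.2192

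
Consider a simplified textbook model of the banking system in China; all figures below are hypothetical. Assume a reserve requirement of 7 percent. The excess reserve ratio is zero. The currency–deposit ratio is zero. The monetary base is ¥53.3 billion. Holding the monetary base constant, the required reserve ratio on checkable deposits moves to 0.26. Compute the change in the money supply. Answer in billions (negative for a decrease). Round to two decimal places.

Initially m₁ = 1 / (0.07) ≈ 14.28571, so M₁ = 14.28571 × 53.3 ≈ 761.4283 billion.
After the change m₂ = 1 / (0.26) ≈ 3.84615, so M₂ = 3.84615 × 53.3 ≈ 204.9998 billion.
ΔM = M₂ − M₁ = 204.9998 − 761.4283 = -556.4285 billion.

-556.43 billion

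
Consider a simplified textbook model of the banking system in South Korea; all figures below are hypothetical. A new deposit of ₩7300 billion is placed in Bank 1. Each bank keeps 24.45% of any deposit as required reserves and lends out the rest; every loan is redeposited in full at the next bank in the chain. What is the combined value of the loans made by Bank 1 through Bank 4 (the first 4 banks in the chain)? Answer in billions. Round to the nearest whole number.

Bank i lends (1 − rr)^i of the original deposit: Bank 1 lends 7300·0.7555 = 5515.1500, Bank 2 lends 7300·0.7555² ≈ 4166.6958, and so on.
Summing a geometric series: total = 7300·[0.7555·(1 − 0.7555^4) / (1 − 0.7555)] ≈ 15208.0522 billion.

₩15208 billion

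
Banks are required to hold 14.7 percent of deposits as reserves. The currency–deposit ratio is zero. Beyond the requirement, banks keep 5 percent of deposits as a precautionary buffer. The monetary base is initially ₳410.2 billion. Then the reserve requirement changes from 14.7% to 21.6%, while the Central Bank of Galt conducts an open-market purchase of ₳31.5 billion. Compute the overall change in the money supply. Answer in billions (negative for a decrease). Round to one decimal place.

Before: m₁ = 1 / (0.147 + 0.05) ≈ 5.07614, MB₁ = 410.2, so M₁ = 5.07614 × 410.2 ≈ 2082.2326 billion.
After: m₂ = 1 / (0.216 + 0.05) ≈ 3.75940, MB₂ = 410.2 + 31.5 = 441.7, so M₂ = 3.75940 × 441.7 ≈ 1660.527 billion.
ΔM = M₂ − M₁ = 1660.527 − 2082.2326 = -421.7056 billion.

-421.7 billion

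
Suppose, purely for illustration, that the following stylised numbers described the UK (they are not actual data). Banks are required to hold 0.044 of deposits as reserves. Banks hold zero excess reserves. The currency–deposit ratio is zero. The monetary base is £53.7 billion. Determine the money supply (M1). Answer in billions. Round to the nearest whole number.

£1220 billion

With no currency drain or excess reserves, the money multiplier is m = 1/rr = 1/0.044 ≈ 22.7273.
Money supply M = m × MB = 22.7273 × 53.7 ≈ 1220.456 billion.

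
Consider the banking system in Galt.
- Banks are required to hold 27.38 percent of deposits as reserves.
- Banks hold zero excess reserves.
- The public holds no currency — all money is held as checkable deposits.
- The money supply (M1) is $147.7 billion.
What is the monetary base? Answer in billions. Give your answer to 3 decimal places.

With no currency drain and no excess reserves, the money multiplier is m = 1/rr = 1/0.2738 ≈ 3.6523009.
The monetary base is MB = M / m = 147.7 / 3.6523009 ≈ 40.4403 billion.

$40.440 billion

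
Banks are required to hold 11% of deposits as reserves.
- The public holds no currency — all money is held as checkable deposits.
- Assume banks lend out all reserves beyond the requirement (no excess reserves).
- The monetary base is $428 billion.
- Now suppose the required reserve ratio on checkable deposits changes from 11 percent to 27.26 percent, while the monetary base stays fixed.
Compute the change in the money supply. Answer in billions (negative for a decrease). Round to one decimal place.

Initially m₁ = 1 / (0.11) ≈ 9.09091, so M₁ = 9.09091 × 428 ≈ 3890.9095 billion.
After the change m₂ = 1 / (0.2726) ≈ 3.66838, so M₂ = 3.66838 × 428 ≈ 1570.0666 billion.
ΔM = M₂ − M₁ = 1570.0666 − 3890.9095 = -2320.8429 billion.

-2320.8 billion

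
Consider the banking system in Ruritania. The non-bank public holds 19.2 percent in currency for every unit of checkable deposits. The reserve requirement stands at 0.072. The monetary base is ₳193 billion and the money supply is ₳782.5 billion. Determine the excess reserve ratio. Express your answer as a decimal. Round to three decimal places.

0.030

Using m = M/MB = 782.5/193 ≈ 4.054404. Since m = (1 + c)/(c + rr + e), the denominator satisfies c + rr + e = (1 + c)/m = (1 + 0.192) / 4.054404 ≈ 0.294001.
With c = 0.192 and rr = 0.072, the excess reserve ratio is 0.294001 − 0.192 − 0.072 = 0.030001.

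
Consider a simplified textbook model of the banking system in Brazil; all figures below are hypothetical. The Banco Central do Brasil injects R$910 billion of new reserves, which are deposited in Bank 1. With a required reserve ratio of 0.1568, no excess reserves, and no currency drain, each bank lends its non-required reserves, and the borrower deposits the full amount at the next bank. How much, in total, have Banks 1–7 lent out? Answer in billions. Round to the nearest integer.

R$3411 billion

Bank i lends (1 − rr)^i of the original deposit: Bank 1 lends 910·0.8432 = 767.3120, Bank 2 lends 910·0.8432² ≈ 646.9975, and so on.
Summing a geometric series: total = 910·[0.8432·(1 − 0.8432^7) / (1 − 0.8432)] ≈ 3410.5750 billion.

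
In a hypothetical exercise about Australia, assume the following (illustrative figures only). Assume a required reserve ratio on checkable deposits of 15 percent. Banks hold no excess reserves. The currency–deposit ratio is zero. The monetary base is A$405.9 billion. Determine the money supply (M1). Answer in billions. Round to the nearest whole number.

With no currency drain or excess reserves, the money multiplier is m = 1/rr = 1/0.15 ≈ 6.6667.
Money supply M = m × MB = 6.6667 × 405.9 ≈ 2706.0135 billion.

A$2706 billion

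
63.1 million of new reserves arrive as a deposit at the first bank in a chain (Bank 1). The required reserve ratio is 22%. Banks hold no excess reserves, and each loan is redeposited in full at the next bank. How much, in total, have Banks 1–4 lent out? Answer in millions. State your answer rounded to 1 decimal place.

140.9 million

Bank i lends (1 − rr)^i of the original deposit: Bank 1 lends 63.1·0.7800 = 49.2180, Bank 2 lends 63.1·0.7800² ≈ 38.3900, and so on.
Summing a geometric series: total = 63.1·[0.7800·(1 − 0.7800^4) / (1 − 0.7800)] ≈ 140.9088 million.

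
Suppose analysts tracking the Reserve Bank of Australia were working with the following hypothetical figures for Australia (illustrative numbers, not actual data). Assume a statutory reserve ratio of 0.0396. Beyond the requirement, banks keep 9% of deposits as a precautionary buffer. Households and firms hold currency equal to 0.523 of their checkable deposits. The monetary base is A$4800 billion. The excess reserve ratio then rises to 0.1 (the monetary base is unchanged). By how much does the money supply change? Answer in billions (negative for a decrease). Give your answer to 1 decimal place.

Initially m₁ = (1 + 0.523) / (0.0396 + 0.09 + 0.523) ≈ 2.333742, so M₁ = 2.333742 × 4800 = 11201.9616 billion.
After the change m₂ = (1 + 0.523) / (0.0396 + 0.1 + 0.523) ≈ 2.298521, so M₂ = 2.298521 × 4800 = 11032.9008 billion.
ΔM = M₂ − M₁ = 11032.9008 − 11201.9616 = -169.0608 billion.

-169.1 billion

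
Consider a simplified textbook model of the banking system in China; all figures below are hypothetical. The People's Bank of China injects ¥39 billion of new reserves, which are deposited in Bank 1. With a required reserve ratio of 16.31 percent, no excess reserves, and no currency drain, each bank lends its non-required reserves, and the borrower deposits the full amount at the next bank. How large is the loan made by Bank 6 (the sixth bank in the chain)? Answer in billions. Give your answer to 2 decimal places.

¥13.40 billion

Each bank lends a fraction (1 − rr) = 0.8369 of the deposit it receives, so Bank 6 receives 39·0.8369^5 and lends 39·0.8369^6 ≈ 13.4000 billion.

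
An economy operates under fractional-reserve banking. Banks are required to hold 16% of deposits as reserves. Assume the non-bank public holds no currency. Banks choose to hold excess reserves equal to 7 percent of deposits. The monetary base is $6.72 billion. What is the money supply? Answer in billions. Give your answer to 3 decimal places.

The money multiplier is m = 1 / (rr + e) = 1 / (0.16 + 0.07) ≈ 4.34783.
So M = m × MB = 4.34783 × 6.72 ≈ 29.2174 billion.

$29.217 billion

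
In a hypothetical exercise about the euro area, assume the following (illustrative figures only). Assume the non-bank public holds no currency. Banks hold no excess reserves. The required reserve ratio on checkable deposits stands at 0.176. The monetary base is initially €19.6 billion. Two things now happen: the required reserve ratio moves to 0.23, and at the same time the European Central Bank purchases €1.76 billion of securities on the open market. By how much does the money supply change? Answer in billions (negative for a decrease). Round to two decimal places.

-18.49 billion

Before: m₁ = 1 / (0.176) ≈ 5.68182, MB₁ = 19.6, so M₁ = 5.68182 × 19.6 ≈ 111.3637 billion.
After: m₂ = 1 / (0.23) ≈ 4.34783, MB₂ = 19.6 + 1.76 = 21.36, so M₂ = 4.34783 × 21.36 ≈ 92.8696 billion.
ΔM = M₂ − M₁ = 92.8696 − 111.3637 = -18.4941 billion.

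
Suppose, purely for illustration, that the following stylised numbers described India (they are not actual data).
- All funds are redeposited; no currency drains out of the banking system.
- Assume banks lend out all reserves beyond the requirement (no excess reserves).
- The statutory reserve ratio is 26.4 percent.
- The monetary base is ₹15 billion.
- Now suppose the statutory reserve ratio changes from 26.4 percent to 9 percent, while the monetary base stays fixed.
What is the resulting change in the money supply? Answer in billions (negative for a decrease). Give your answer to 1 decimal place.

₹109.8 billion

Initially m₁ = 1 / (0.264) ≈ 3.7879, so M₁ = 3.7879 × 15 = 56.8185 billion.
After the change m₂ = 1 / (0.09) ≈ 11.1111, so M₂ = 11.1111 × 15 = 166.6665 billion.
ΔM = M₂ − M₁ = 166.6665 − 56.8185 = 109.848 billion.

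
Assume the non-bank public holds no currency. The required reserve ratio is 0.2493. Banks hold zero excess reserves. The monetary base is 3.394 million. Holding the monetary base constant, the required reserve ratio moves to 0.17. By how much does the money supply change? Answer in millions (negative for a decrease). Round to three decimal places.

Initially m₁ = 1 / (0.2493) ≈ 4.01123, so M₁ = 4.01123 × 3.394 ≈ 13.6141 million.
After the change m₂ = 1 / (0.17) ≈ 5.88235, so M₂ = 5.88235 × 3.394 ≈ 19.9647 million.
ΔM = M₂ − M₁ = 19.9647 − 13.6141 = 6.3506 million.

6.351 million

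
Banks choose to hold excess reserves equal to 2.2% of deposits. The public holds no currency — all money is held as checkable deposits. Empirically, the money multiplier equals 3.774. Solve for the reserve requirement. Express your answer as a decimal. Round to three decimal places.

0.243

Using m = 3.774. Since m = (1 + c)/(c + rr + e), the denominator satisfies c + rr + e = (1 + c)/m = (1 + 0) / 3.774 ≈ 0.264971.
With c = 0 and e = 0.022, the reserve requirement is 0.264971 − 0 − 0.022 = 0.242971.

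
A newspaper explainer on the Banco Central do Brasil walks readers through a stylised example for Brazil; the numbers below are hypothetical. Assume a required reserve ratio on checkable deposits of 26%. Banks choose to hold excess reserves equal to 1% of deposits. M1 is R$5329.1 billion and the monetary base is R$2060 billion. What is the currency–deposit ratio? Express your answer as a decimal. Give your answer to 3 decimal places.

Using m = M/MB = 5329.1/2060 ≈ 2.586942. From m = (1 + c)/(c + rr + e), rearranging gives 1 + c = m·(c + rr + e), so c·(1 − m) = m·(rr + e) − 1.
Hence c = [m·(rr + e) − 1]/(1 − m) = [2.586942 × (0.26 + 0.01) − 1] / (1 − 2.586942) ≈ 0.190004.

0.190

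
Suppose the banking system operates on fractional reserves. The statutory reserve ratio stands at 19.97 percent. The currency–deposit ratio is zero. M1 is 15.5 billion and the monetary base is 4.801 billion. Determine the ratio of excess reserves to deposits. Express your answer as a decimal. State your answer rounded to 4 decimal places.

Using m = M/MB = 15.5/4.801 ≈ 3.228494. Since m = (1 + c)/(c + rr + e), the denominator satisfies c + rr + e = (1 + c)/m = (1 + 0) / 3.228494 ≈ 0.309742.
With c = 0 and rr = 0.1997, the ratio of excess reserves to deposits is 0.309742 − 0 − 0.1997 = 0.110042.

0.1100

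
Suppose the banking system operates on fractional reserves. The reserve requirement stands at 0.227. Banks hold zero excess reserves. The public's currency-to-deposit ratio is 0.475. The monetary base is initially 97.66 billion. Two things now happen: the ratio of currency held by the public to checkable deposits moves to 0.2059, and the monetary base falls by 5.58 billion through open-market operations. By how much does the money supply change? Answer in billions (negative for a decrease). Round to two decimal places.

Before: m₁ = (1 + 0.475) / (0.227 + 0.475) ≈ 2.10114, MB₁ = 97.66, so M₁ = 2.10114 × 97.66 ≈ 205.1973 billion.
After: m₂ = (1 + 0.2059) / (0.227 + 0.2059) ≈ 2.78563, MB₂ = 97.66 − 5.58 = 92.08, so M₂ = 2.78563 × 92.08 ≈ 256.5008 billion.
ΔM = M₂ − M₁ = 256.5008 − 205.1973 = 51.3035 billion.

51.30 billion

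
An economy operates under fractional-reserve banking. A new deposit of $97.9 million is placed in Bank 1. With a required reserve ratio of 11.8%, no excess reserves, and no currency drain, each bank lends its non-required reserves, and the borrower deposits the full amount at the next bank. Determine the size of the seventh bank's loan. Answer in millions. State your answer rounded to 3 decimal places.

$40.650 million

Each bank lends a fraction (1 − rr) = 0.8820 of the deposit it receives, so Bank 7 receives 97.9·0.8820^6 and lends 97.9·0.8820^7 ≈ 40.6502 million.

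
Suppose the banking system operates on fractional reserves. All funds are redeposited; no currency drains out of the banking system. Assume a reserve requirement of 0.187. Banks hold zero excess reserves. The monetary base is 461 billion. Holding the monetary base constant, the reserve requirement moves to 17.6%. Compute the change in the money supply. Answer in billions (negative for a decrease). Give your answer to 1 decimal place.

154.1 billion

Initially m₁ = 1 / (0.187) ≈ 5.34759, so M₁ = 5.34759 × 461 ≈ 2465.239 billion.
After the change m₂ = 1 / (0.176) ≈ 5.68182, so M₂ = 5.68182 × 461 ≈ 2619.319 billion.
ΔM = M₂ − M₁ = 2619.319 − 2465.239 = 154.08 billion.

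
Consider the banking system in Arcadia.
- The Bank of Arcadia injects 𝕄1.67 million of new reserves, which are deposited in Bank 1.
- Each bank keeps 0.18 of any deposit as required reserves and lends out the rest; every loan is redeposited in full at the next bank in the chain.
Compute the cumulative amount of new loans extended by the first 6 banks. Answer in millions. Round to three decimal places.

Bank i lends (1 − rr)^i of the original deposit: Bank 1 lends 1.67·0.8200 = 1.3694, Bank 2 lends 1.67·0.8200² ≈ 1.1229, and so on.
Summing a geometric series: total = 1.67·[0.8200·(1 − 0.8200^6) / (1 − 0.8200)] ≈ 5.2950 million.

𝕄5.295 million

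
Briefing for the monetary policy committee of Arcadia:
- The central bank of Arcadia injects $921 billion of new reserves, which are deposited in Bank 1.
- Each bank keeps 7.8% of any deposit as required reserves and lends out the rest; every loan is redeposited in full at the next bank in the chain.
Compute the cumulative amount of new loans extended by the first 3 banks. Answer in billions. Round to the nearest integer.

Bank i lends (1 − rr)^i of the original deposit: Bank 1 lends 921·0.9220 = 849.1620, Bank 2 lends 921·0.9220² ≈ 782.9274, and so on.
Summing a geometric series: total = 921·[0.9220·(1 − 0.9220^3) / (1 − 0.9220)] ≈ 2353.9484 billion.

$2354 billion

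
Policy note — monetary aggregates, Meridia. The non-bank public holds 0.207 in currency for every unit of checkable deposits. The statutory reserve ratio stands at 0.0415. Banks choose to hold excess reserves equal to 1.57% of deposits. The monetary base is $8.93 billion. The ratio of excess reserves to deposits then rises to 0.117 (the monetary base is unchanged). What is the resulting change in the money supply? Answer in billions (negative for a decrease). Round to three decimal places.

Initially m₁ = (1 + 0.207) / (0.0415 + 0.0157 + 0.207) ≈ 4.56851, so M₁ = 4.56851 × 8.93 ≈ 40.7968 billion.
After the change m₂ = (1 + 0.207) / (0.0415 + 0.117 + 0.207) ≈ 3.30233, so M₂ = 3.30233 × 8.93 ≈ 29.4898 billion.
ΔM = M₂ − M₁ = 29.4898 − 40.7968 = -11.307 billion.

-11.307 billion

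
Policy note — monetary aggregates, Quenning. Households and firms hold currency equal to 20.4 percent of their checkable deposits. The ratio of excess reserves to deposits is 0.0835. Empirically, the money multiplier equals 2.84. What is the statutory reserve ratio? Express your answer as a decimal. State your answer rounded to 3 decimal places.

0.136

Using m = 2.84. Since m = (1 + c)/(c + rr + e), the denominator satisfies c + rr + e = (1 + c)/m = (1 + 0.204) / 2.84 ≈ 0.423944.
With c = 0.204 and e = 0.0835, the statutory reserve ratio is 0.423944 − 0.204 − 0.0835 = 0.136444.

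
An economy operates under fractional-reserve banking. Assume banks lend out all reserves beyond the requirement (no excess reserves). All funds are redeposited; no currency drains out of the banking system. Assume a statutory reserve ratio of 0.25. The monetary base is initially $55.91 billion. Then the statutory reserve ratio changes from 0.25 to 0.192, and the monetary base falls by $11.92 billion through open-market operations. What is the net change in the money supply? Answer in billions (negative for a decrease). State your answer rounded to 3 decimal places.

Before: m₁ = 1 / (0.25) = 4, MB₁ = 55.91, so M₁ = 4 × 55.91 = 223.64 billion.
After: m₂ = 1 / (0.192) ≈ 5.208333, MB₂ = 55.91 − 11.92 = 43.99, so M₂ = 5.208333 × 43.99 ≈ 229.1146 billion.
ΔM = M₂ − M₁ = 229.1146 − 223.64 = 5.4746 billion.

$5.475 billion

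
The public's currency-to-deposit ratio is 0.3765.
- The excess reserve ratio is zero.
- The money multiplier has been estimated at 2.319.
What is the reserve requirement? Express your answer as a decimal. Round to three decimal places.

0.217

Using m = 2.319. Since m = (1 + c)/(c + rr + e), the denominator satisfies c + rr + e = (1 + c)/m = (1 + 0.3765) / 2.319 ≈ 0.593575.
With c = 0.3765 and e = 0, the reserve requirement is 0.593575 − 0.3765 − 0 = 0.217075.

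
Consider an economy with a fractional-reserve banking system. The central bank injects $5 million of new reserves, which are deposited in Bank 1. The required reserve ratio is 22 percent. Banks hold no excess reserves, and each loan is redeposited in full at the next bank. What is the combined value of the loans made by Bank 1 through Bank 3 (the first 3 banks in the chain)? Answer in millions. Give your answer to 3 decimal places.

$9.315 million

Bank i lends (1 − rr)^i of the original deposit: Bank 1 lends 5·0.7800 = 3.9000, Bank 2 lends 5·0.7800² = 3.0420, and so on.
Summing a geometric series: total = 5·[0.7800·(1 − 0.7800^3) / (1 − 0.7800)] ≈ 9.3148 million.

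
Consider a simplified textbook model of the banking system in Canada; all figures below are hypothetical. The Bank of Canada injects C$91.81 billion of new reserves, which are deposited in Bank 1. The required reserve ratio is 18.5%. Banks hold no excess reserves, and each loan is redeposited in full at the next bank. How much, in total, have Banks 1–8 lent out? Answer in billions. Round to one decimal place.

Bank i lends (1 − rr)^i of the original deposit: Bank 1 lends 91.81·0.8150 ≈ 74.8251, Bank 2 lends 91.81·0.8150² ≈ 60.9825, and so on.
Summing a geometric series: total = 91.81·[0.8150·(1 − 0.8150^8) / (1 − 0.8150)] ≈ 325.7309 billion.

C$325.7 billion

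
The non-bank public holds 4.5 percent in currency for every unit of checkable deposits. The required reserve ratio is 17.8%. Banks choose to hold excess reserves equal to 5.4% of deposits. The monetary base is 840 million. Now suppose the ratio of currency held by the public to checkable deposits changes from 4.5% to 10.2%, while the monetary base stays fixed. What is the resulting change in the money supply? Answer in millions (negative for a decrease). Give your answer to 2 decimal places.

Initially m₁ = (1 + 0.045) / (0.178 + 0.054 + 0.045) ≈ 3.772563, so M₁ = 3.772563 × 840 ≈ 3168.9529 million.
After the change m₂ = (1 + 0.102) / (0.178 + 0.054 + 0.102) ≈ 3.299401, so M₂ = 3.299401 × 840 ≈ 2771.4968 million.
ΔM = M₂ − M₁ = 2771.4968 − 3168.9529 = -397.4561 million.

-397.46 million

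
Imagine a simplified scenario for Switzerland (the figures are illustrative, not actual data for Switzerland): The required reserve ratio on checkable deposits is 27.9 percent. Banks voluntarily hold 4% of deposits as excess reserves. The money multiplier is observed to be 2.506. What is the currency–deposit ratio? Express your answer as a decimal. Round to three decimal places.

Using m = 2.506. From m = (1 + c)/(c + rr + e), rearranging gives 1 + c = m·(c + rr + e), so c·(1 − m) = m·(rr + e) − 1.
Hence c = [m·(rr + e) − 1]/(1 − m) = [2.506 × (0.279 + 0.04) − 1] / (1 − 2.506) ≈ 0.133191.

0.133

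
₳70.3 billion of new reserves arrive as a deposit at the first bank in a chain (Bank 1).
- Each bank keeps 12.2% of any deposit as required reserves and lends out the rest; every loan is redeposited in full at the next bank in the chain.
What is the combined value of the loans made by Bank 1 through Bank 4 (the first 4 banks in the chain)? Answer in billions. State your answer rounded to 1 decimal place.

Bank i lends (1 − rr)^i of the original deposit: Bank 1 lends 70.3·0.8780 = 61.7234, Bank 2 lends 70.3·0.8780² ≈ 54.1931, and so on.
Summing a geometric series: total = 70.3·[0.8780·(1 − 0.8780^4) / (1 − 0.8780)] ≈ 205.2748 billion.

₳205.3 billion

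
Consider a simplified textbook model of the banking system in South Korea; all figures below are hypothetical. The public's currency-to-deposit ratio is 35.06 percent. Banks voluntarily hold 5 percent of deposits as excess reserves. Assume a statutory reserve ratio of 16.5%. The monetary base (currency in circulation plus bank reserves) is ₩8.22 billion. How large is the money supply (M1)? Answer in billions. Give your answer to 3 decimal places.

₩19.629 billion

The money multiplier is m = (1 + c) / (rr + e + c) = (1 + 0.3506) / (0.165 + 0.05 + 0.3506) ≈ 2.38791.
So M = m × MB = 2.38791 × 8.22 ≈ 19.6286 billion.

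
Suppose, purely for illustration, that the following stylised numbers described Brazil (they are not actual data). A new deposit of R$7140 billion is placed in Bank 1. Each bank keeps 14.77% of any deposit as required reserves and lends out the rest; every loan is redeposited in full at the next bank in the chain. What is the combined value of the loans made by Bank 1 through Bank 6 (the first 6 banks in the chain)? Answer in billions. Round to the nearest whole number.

Bank i lends (1 − rr)^i of the original deposit: Bank 1 lends 7140·0.8523 = 6085.4220, Bank 2 lends 7140·0.8523² ≈ 5186.6052, and so on.
Summing a geometric series: total = 7140·[0.8523·(1 − 0.8523^6) / (1 − 0.8523)] ≈ 25408.2140 billion.

R$25408 billion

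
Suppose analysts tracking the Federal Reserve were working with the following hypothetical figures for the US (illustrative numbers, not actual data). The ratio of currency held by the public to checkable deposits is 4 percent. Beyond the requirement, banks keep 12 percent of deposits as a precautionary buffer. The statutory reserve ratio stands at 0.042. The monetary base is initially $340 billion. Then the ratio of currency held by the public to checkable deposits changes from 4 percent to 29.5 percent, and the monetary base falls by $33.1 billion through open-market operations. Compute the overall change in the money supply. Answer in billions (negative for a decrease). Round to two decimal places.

-880.83 billion

Before: m₁ = (1 + 0.04) / (0.042 + 0.12 + 0.04) ≈ 5.148515, MB₁ = 340, so M₁ = 5.148515 × 340 = 1750.4951 billion.
After: m₂ = (1 + 0.295) / (0.042 + 0.12 + 0.295) ≈ 2.833698, MB₂ = 340 − 33.1 = 306.9, so M₂ = 2.833698 × 306.9 ≈ 869.6619 billion.
ΔM = M₂ − M₁ = 869.6619 − 1750.4951 = -880.8332 billion.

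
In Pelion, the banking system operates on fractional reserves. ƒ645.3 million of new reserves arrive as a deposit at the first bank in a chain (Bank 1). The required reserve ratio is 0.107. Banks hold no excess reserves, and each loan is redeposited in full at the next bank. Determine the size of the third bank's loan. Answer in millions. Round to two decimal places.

Each bank lends a fraction (1 − rr) = 0.8930 of the deposit it receives, so Bank 3 receives 645.3·0.8930^2 and lends 645.3·0.8930^3 ≈ 459.5323 million.

ƒ459.53 million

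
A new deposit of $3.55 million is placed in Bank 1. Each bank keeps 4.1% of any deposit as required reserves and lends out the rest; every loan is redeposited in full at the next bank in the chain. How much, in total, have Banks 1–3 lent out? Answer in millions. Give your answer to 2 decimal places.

$9.80 million

Bank i lends (1 − rr)^i of the original deposit: Bank 1 lends 3.55·0.9590 ≈ 3.4044, Bank 2 lends 3.55·0.9590² ≈ 3.2649, and so on.
Summing a geometric series: total = 3.55·[0.9590·(1 − 0.9590^3) / (1 − 0.9590)] ≈ 9.8003 million.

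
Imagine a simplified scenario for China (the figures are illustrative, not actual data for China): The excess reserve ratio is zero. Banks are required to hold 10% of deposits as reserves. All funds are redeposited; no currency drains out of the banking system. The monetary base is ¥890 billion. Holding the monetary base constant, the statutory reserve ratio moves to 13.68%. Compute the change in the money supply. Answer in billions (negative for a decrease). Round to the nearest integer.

Initially m₁ = 1 / (0.1) = 10, so M₁ = 10 × 890 = 8900 billion.
After the change m₂ = 1 / (0.1368) ≈ 7.3099, so M₂ = 7.3099 × 890 = 6505.811 billion.
ΔM = M₂ − M₁ = 6505.811 − 8900 = -2394.189 billion.

-2394 billion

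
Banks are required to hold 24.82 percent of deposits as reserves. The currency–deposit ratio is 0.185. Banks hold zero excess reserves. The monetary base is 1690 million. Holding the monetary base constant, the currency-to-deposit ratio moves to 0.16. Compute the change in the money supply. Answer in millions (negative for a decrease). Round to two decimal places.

179.63 million

Initially m₁ = (1 + 0.185) / (0.2482 + 0.185) ≈ 2.7354571, so M₁ = 2.7354571 × 1690 ≈ 4622.9225 million.
After the change m₂ = (1 + 0.16) / (0.2482 + 0.16) ≈ 2.8417442, so M₂ = 2.8417442 × 1690 ≈ 4802.5477 million.
ΔM = M₂ − M₁ = 4802.5477 − 4622.9225 = 179.6252 million.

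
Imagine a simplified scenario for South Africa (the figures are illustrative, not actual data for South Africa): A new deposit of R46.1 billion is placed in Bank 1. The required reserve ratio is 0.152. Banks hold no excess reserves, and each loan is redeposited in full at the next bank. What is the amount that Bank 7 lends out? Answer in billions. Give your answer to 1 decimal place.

R14.5 billion

Each bank lends a fraction (1 − rr) = 0.8480 of the deposit it receives, so Bank 7 receives 46.1·0.8480^6 and lends 46.1·0.8480^7 ≈ 14.5369 billion.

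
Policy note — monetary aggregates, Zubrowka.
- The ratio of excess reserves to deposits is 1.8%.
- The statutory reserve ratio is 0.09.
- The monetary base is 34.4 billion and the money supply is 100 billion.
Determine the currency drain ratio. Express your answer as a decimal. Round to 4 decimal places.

0.3598

Using m = M/MB = 100/34.4 ≈ 2.906977. From m = (1 + c)/(c + rr + e), rearranging gives 1 + c = m·(c + rr + e), so c·(1 − m) = m·(rr + e) − 1.
Hence c = [m·(rr + e) − 1]/(1 − m) = [2.906977 × (0.09 + 0.018) − 1] / (1 − 2.906977) ≈ 0.359756.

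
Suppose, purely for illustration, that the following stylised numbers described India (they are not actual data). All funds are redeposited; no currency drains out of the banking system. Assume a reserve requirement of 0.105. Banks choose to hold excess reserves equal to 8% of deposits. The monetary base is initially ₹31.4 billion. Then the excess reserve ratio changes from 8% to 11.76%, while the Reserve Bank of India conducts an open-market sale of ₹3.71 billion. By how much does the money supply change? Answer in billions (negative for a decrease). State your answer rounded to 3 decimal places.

-45.336 billion

Before: m₁ = 1 / (0.105 + 0.08) ≈ 5.405405, MB₁ = 31.4, so M₁ = 5.405405 × 31.4 ≈ 169.7297 billion.
After: m₂ = 1 / (0.105 + 0.1176) ≈ 4.492363, MB₂ = 31.4 − 3.71 = 27.69, so M₂ = 4.492363 × 27.69 ≈ 124.3935 billion.
ΔM = M₂ − M₁ = 124.3935 − 169.7297 = -45.3362 billion.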